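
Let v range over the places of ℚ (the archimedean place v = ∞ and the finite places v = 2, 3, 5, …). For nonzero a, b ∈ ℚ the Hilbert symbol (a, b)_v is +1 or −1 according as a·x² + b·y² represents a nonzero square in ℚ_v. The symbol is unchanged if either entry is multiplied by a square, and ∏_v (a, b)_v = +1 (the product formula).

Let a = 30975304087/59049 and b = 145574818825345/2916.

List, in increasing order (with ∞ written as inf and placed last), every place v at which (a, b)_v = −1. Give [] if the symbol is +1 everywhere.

(a, b) ≡ (7, 11305) mod (ℚ^×)²; places V = {2, 3, 5, 7, 13, 17, 19, 29, 43, ∞}.
(a,b)_19: α=0, u≡16; β=1, v≡16 (mod 19); (16|19)=+1, (16|19)=+1; sign (−1)^0·+1^1·+1^0 = +1.
(a,b)_7: α=3, u≡4; β=3, v≡3 (mod 7); (4|7)=+1, (3|7)=-1; sign (−1)^1·+1^3·-1^3 = +1.
(a,b)_∞: sgn(7)=+, sgn(11305)=+, so +1.
(a,b)_2: α=0, β=-2; u≡7, v≡1 (mod 8); ε(u)ε(v)=1·0, αω(v)=0·0, βω(u)=-2·0; sum ≡ 0  ⇒  +1.
(a,b)_3: α=-10, u≡1; β=-6, v≡1 (mod 3); (1|3)=+1, (1|3)=+1; sign (−1)^0·+1^-6·+1^-10 = +1.
(a,b)_13: α=2, u≡2; β=2, v≡7 (mod 13); (2|13)=-1, (7|13)=-1; sign (−1)^0·-1^2·-1^2 = +1.
(a,b)_17: α=2, u≡10; β=1, v≡16 (mod 17); (10|17)=-1, (16|17)=+1; sign (−1)^0·-1^1·+1^2 = -1.
(a,b)_29: α=0, u≡6; β=2, v≡6 (mod 29); (6|29)=+1, (6|29)=+1; sign (−1)^0·+1^2·+1^0 = +1.
(a,b)_5: α=0, u≡3; β=1, v≡4 (mod 5); (3|5)=-1, (4|5)=+1; sign (−1)^0·-1^1·+1^0 = -1.
(a,b)_43: α=2, u≡5; β=2, v≡42 (mod 43); (5|43)=-1, (42|43)=-1; sign (−1)^0·-1^2·-1^2 = +1.
(7, 11305 / ℚ) ramifies at {5, 17}: a division algebra.

[5, 17]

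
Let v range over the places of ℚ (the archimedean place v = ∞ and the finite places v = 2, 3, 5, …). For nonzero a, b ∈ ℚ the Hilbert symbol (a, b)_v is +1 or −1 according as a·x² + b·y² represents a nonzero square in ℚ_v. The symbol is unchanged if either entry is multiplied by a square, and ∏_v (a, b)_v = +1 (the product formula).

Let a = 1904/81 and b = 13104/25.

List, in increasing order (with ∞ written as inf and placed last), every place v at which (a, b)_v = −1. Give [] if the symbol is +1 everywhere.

Mod squares: a ≡ 119, b ≡ 91. Check v ∈ {∞, 2, 3, 5, 7, 13, 17}.
v=3: a=3^-4·(≡2), b=3^2·(≡1) mod 3; (2|3)=-1, (1|3)=+1; (−1)^{-4·2·1}·(-1)^2·(+1)^-4 = +1.
v=2: v_2(a)=4, v_2(b)=4; units ≡ 7, 3 (mod 8); ε·ε+αω+βω = 1·1+4·1+4·0 ≡ 1  ⇒  (a,b)_2 = -1.
v=13: a=13^0·(≡2), b=13^1·(≡6) mod 13; (2|13)=-1, (6|13)=-1; (−1)^{0·1·6}·(-1)^1·(-1)^0 = -1.
v=17: a=17^1·(≡6), b=17^0·(≡6) mod 17; (6|17)=-1, (6|17)=-1; (−1)^{1·0·8}·(-1)^0·(-1)^1 = -1.
v=7: a=7^1·(≡5), b=7^1·(≡6) mod 7; (5|7)=-1, (6|7)=-1; (−1)^{1·1·3}·(-1)^1·(-1)^1 = -1.
v=∞: 119 > 0 and 91 > 0  ⇒  (a,b)_∞ = +1.
v=5: a=5^0·(≡4), b=5^-2·(≡4) mod 5; (4|5)=+1, (4|5)=+1; (−1)^{0·-2·2}·(+1)^-2·(+1)^0 = +1.
Ram(119, 91) = {2, 7, 13, 17}; no ℚ_2-point on the conic.

[2, 7, 13, 17]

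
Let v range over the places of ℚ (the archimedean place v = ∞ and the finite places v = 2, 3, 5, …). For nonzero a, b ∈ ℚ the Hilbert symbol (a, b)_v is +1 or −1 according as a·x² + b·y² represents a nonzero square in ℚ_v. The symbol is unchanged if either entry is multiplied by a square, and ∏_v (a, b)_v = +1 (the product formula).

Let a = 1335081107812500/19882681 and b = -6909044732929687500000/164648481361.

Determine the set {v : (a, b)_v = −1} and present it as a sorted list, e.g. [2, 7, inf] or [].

Mod squares: a ≡ 69, b ≡ -30. Check v ∈ {∞, 2, 3, 5, 7, 13, 17, 23}.
v=13: a=13^-2·(≡4), b=13^-4·(≡3) mod 13; (4|13)=+1, (3|13)=+1; (−1)^{-2·-4·6}·(+1)^-4·(+1)^-2 = +1.
v=17: a=17^2·(≡4), b=17^2·(≡8) mod 17; (4|17)=+1, (8|17)=+1; (−1)^{2·2·8}·(+1)^2·(+1)^2 = +1.
v=∞: 69 > 0 and -30 < 0  ⇒  (a,b)_∞ = +1.
v=23: a=23^3·(≡16), b=23^4·(≡6) mod 23; (16|23)=+1, (6|23)=+1; (−1)^{3·4·11}·(+1)^4·(+1)^3 = +1.
v=5: a=5^8·(≡1), b=5^13·(≡4) mod 5; (1|5)=+1, (4|5)=+1; (−1)^{8·13·2}·(+1)^13·(+1)^8 = +1.
v=3: a=3^5·(≡2), b=3^7·(≡2) mod 3; (2|3)=-1, (2|3)=-1; (−1)^{5·7·1}·(-1)^7·(-1)^5 = -1.
v=2: v_2(a)=2, v_2(b)=5; units ≡ 5, 1 (mod 8); ε·ε+αω+βω = 0·0+2·0+5·1 ≡ 1  ⇒  (a,b)_2 = -1.
v=7: a=7^-6·(≡6), b=7^-8·(≡5) mod 7; (6|7)=-1, (5|7)=-1; (−1)^{-6·-8·3}·(-1)^-8·(-1)^-6 = +1.
Ram(69, -30) = {2, 3}; no ℚ_2-point on the conic.

[2, 3]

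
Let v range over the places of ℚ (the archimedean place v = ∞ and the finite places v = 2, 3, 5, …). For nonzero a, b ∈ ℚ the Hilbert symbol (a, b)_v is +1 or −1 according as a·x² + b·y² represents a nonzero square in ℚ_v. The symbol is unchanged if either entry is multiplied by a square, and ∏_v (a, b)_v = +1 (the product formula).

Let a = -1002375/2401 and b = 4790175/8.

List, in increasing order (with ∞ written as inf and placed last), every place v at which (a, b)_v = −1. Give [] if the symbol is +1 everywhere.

(a, b) ≡ (-55, 1326) mod (ℚ^×)²; places V = {2, 3, 5, 7, 11, 13, 17, ∞}.
(a,b)_2: α=0, β=-3; u≡1, v≡7 (mod 8); ε(u)ε(v)=0·1, αω(v)=0·0, βω(u)=-3·0; sum ≡ 0  ⇒  +1.
(a,b)_17: α=0, u≡16; β=3, v≡5 (mod 17); (16|17)=+1, (5|17)=-1; sign (−1)^0·+1^3·-1^0 = +1.
(a,b)_3: α=6, u≡2; β=1, v≡1 (mod 3); (2|3)=-1, (1|3)=+1; sign (−1)^0·-1^1·+1^6 = -1.
(a,b)_5: α=3, u≡1; β=2, v≡4 (mod 5); (1|5)=+1, (4|5)=+1; sign (−1)^0·+1^2·+1^3 = +1.
(a,b)_13: α=0, u≡9; β=1, v≡2 (mod 13); (9|13)=+1, (2|13)=-1; sign (−1)^0·+1^1·-1^0 = +1.
(a,b)_∞: sgn(-55)=−, sgn(1326)=+, so +1.
(a,b)_11: α=1, u≡7; β=0, v≡2 (mod 11); (7|11)=-1, (2|11)=-1; sign (−1)^0·-1^0·-1^1 = -1.
(a,b)_7: α=-4, u≡4; β=0, v≡5 (mod 7); (4|7)=+1, (5|7)=-1; sign (−1)^0·+1^0·-1^-4 = +1.
Ram(-55, 1326) = {3, 11}; no ℚ_3-point on the conic.

[3, 11]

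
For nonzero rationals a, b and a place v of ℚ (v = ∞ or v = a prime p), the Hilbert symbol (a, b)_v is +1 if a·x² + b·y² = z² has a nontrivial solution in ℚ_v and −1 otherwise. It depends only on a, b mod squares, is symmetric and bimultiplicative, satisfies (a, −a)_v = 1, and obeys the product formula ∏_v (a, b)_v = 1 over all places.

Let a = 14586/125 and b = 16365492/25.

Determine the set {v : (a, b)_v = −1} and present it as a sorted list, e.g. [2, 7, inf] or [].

Mod squares: a ≡ 72930, b ≡ 13. Check v ∈ {∞, 2, 3, 5, 11, 13, 17}.
v=2: v_2(a)=1, v_2(b)=2; units ≡ 1, 5 (mod 8); ε·ε+αω+βω = 0·0+1·1+2·0 ≡ 1  ⇒  (a,b)_2 = -1.
v=17: a=17^1·(≡7), b=17^2·(≡15) mod 17; (7|17)=-1, (15|17)=+1; (−1)^{1·2·8}·(-1)^2·(+1)^1 = +1.
v=11: a=11^1·(≡7), b=11^2·(≡6) mod 11; (7|11)=-1, (6|11)=-1; (−1)^{1·2·5}·(-1)^2·(-1)^1 = -1.
v=∞: 72930 > 0 and 13 > 0  ⇒  (a,b)_∞ = +1.
v=5: a=5^-3·(≡1), b=5^-2·(≡2) mod 5; (1|5)=+1, (2|5)=-1; (−1)^{-3·-2·2}·(+1)^-2·(-1)^-3 = -1.
v=3: a=3^1·(≡1), b=3^2·(≡1) mod 3; (1|3)=+1, (1|3)=+1; (−1)^{1·2·1}·(+1)^2·(+1)^1 = +1.
v=13: a=13^1·(≡7), b=13^1·(≡10) mod 13; (7|13)=-1, (10|13)=+1; (−1)^{1·1·6}·(-1)^1·(+1)^1 = -1.
|Ram(72930, 13)| = 4, even; anisotropic at {2, 5, 11, 13}.

[2, 5, 11, 13]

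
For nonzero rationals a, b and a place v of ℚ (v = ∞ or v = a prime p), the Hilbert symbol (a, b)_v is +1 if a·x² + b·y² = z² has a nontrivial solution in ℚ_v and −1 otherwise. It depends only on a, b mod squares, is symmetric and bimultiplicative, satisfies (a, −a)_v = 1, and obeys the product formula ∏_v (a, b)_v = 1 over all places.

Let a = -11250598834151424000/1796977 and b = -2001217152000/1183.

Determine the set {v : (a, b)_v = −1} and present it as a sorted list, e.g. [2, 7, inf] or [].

[3, 5, 7, 11, 31, inf]

Mod squares: a ≡ -18445, b ≡ -569415. Check v ∈ {∞, 2, 3, 5, 7, 11, 13, 17, 29, 31}.
v=31: a=31^-1·(≡7), b=31^2·(≡26) mod 31; (7|31)=+1, (26|31)=-1; (−1)^{-1·2·15}·(+1)^2·(-1)^-1 = -1.
v=13: a=13^-2·(≡6), b=13^-2·(≡11) mod 13; (6|13)=-1, (11|13)=-1; (−1)^{-2·-2·6}·(-1)^-2·(-1)^-2 = +1.
v=7: a=7^-3·(≡2), b=7^-1·(≡4) mod 7; (2|7)=+1, (4|7)=+1; (−1)^{-3·-1·3}·(+1)^-1·(+1)^-3 = -1.
v=29: a=29^2·(≡25), b=29^1·(≡18) mod 29; (25|29)=+1, (18|29)=-1; (−1)^{2·1·14}·(+1)^1·(-1)^2 = +1.
v=3: a=3^8·(≡2), b=3^1·(≡2) mod 3; (2|3)=-1, (2|3)=-1; (−1)^{8·1·1}·(-1)^1·(-1)^8 = -1.
v=5: a=5^3·(≡4), b=5^3·(≡3) mod 5; (4|5)=+1, (3|5)=-1; (−1)^{3·3·2}·(+1)^3·(-1)^3 = -1.
v=2: v_2(a)=16, v_2(b)=10; units ≡ 3, 1 (mod 8); ε·ε+αω+βω = 1·0+16·0+10·1 ≡ 0  ⇒  (a,b)_2 = +1.
v=11: a=11^4·(≡2), b=11^1·(≡5) mod 11; (2|11)=-1, (5|11)=+1; (−1)^{4·1·5}·(-1)^1·(+1)^4 = -1.
v=∞: -18445 < 0 and -569415 < 0  ⇒  (a,b)_∞ = -1.
v=17: a=17^1·(≡10), b=17^1·(≡11) mod 17; (10|17)=-1, (11|17)=-1; (−1)^{1·1·8}·(-1)^1·(-1)^1 = +1.
(-18445, -569415 / ℚ) ramifies at {3, 5, 7, 11, 31, ∞}: a division algebra.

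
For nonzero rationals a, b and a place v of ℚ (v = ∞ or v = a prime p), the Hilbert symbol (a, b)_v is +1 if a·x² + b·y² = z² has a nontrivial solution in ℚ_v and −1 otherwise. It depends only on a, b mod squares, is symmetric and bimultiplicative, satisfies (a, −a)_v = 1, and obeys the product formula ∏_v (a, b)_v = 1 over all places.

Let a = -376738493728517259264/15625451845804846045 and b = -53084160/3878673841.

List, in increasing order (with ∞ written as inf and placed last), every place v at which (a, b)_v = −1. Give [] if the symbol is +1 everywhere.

(a, b) ≡ (-10455, -10) mod (ℚ^×)²; places V = {2, 3, 5, 7, 11, 13, 17, 31, 41, ∞}.
(a,b)_5: α=-1, u≡4; β=1, v≡3 (mod 5); (4|5)=+1, (3|5)=-1; sign (−1)^0·+1^1·-1^-1 = -1.
(a,b)_7: α=-4, u≡6; β=-4, v≡2 (mod 7); (6|7)=-1, (2|7)=+1; sign (−1)^0·-1^-4·+1^-4 = +1.
(a,b)_17: α=1, u≡3; β=0, v≡7 (mod 17); (3|17)=-1, (7|17)=-1; sign (−1)^0·-1^0·-1^1 = -1.
(a,b)_13: α=-2, u≡1; β=0, v≡9 (mod 13); (1|13)=+1, (9|13)=+1; sign (−1)^0·+1^0·+1^-2 = +1.
(a,b)_∞: sgn(-10455)=−, sgn(-10)=−, so -1.
(a,b)_3: α=9, u≡1; β=4, v≡2 (mod 3); (1|3)=+1, (2|3)=-1; sign (−1)^0·+1^4·-1^9 = -1.
(a,b)_11: α=-2, u≡6; β=0, v≡4 (mod 11); (6|11)=-1, (4|11)=+1; sign (−1)^0·-1^0·+1^-2 = +1.
(a,b)_2: α=50, β=17; u≡1, v≡3 (mod 8); ε(u)ε(v)=0·1, αω(v)=50·1, βω(u)=17·0; sum ≡ 0  ⇒  +1.
(a,b)_31: α=-4, u≡21; β=-2, v≡17 (mod 31); (21|31)=-1, (17|31)=-1; sign (−1)^0·-1^-2·-1^-4 = +1.
(a,b)_41: α=-3, u≡32; β=-2, v≡4 (mod 41); (32|41)=+1, (4|41)=+1; sign (−1)^0·+1^-2·+1^-3 = +1.
(-10455, -10 / ℚ) ramifies at {3, 5, 17, ∞}: a division algebra.

[3, 5, 17, inf]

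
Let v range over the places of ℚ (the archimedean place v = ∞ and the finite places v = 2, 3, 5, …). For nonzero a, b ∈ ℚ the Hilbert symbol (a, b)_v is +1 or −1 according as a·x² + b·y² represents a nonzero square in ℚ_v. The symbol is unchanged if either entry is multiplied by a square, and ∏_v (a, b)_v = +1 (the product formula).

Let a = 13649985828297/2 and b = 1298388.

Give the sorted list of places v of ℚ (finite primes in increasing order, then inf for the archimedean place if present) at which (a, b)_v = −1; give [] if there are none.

[2, 7, 13, 29]

(a, b) ≡ (754, 324597) mod (ℚ^×)²; places V = {2, 3, 7, 13, 17, 29, 41, ∞}.
(a,b)_7: α=2, u≡5; β=1, v≡5 (mod 7); (5|7)=-1, (5|7)=-1; sign (−1)^0·-1^1·-1^2 = -1.
(a,b)_2: α=-1, β=2; u≡1, v≡5 (mod 8); ε(u)ε(v)=0·0, αω(v)=-1·1, βω(u)=2·0; sum ≡ 1  ⇒  -1.
(a,b)_17: α=2, u≡14; β=0, v≡13 (mod 17); (14|17)=-1, (13|17)=+1; sign (−1)^0·-1^0·+1^2 = +1.
(a,b)_3: α=2, u≡1; β=1, v≡1 (mod 3); (1|3)=+1, (1|3)=+1; sign (−1)^0·+1^1·+1^2 = +1.
(a,b)_41: α=2, u≡10; β=1, v≡16 (mod 41); (10|41)=+1, (16|41)=+1; sign (−1)^0·+1^1·+1^2 = +1.
(a,b)_29: α=1, u≡8; β=1, v≡25 (mod 29); (8|29)=-1, (25|29)=+1; sign (−1)^0·-1^1·+1^1 = -1.
(a,b)_13: α=3, u≡8; β=1, v≡10 (mod 13); (8|13)=-1, (10|13)=+1; sign (−1)^0·-1^1·+1^3 = -1.
(a,b)_∞: sgn(754)=+, sgn(324597)=+, so +1.
(754, 324597 / ℚ) ramifies at {2, 7, 13, 29}: a division algebra.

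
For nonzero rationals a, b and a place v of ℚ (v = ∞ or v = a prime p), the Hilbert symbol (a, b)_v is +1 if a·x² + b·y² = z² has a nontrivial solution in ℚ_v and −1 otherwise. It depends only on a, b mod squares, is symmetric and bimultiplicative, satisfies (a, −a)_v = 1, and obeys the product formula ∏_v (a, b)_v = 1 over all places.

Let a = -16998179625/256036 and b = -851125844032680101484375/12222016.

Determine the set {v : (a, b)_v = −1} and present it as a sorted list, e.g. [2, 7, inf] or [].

Mod squares: a ≡ -31465, b ≡ -4495. Check v ∈ {∞, 2, 3, 5, 7, 11, 17, 19, 23, 29, 31}.
v=19: a=19^0·(≡14), b=19^-2·(≡3) mod 19; (14|19)=-1, (3|19)=-1; (−1)^{0·-2·9}·(-1)^-2·(-1)^0 = +1.
v=11: a=11^-2·(≡6), b=11^0·(≡1) mod 11; (6|11)=-1, (1|11)=+1; (−1)^{-2·0·5}·(-1)^0·(+1)^-2 = +1.
v=3: a=3^2·(≡2), b=3^2·(≡2) mod 3; (2|3)=-1, (2|3)=-1; (−1)^{2·2·1}·(-1)^2·(-1)^2 = +1.
v=5: a=5^3·(≡3), b=5^7·(≡1) mod 5; (3|5)=-1, (1|5)=+1; (−1)^{3·7·2}·(-1)^7·(+1)^3 = -1.
v=7: a=7^5·(≡5), b=7^8·(≡3) mod 7; (5|7)=-1, (3|7)=-1; (−1)^{5·8·3}·(-1)^8·(-1)^5 = -1.
v=17: a=17^0·(≡2), b=17^2·(≡14) mod 17; (2|17)=+1, (14|17)=-1; (−1)^{0·2·8}·(+1)^2·(-1)^0 = +1.
v=31: a=31^1·(≡4), b=31^3·(≡16) mod 31; (4|31)=+1, (16|31)=+1; (−1)^{1·3·15}·(+1)^3·(+1)^1 = -1.
v=2: v_2(a)=-2, v_2(b)=-6; units ≡ 7, 1 (mod 8); ε·ε+αω+βω = 1·0+-2·0+-6·0 ≡ 0  ⇒  (a,b)_2 = +1.
v=29: a=29^1·(≡8), b=29^3·(≡8) mod 29; (8|29)=-1, (8|29)=-1; (−1)^{1·3·14}·(-1)^3·(-1)^1 = +1.
v=23: a=23^-2·(≡22), b=23^-2·(≡4) mod 23; (22|23)=-1, (4|23)=+1; (−1)^{-2·-2·11}·(-1)^-2·(+1)^-2 = +1.
v=∞: -31465 < 0 and -4495 < 0  ⇒  (a,b)_∞ = -1.
|Ram(-31465, -4495)| = 4, even; anisotropic at {5, 7, 31, ∞}.

[5, 7, 31, inf]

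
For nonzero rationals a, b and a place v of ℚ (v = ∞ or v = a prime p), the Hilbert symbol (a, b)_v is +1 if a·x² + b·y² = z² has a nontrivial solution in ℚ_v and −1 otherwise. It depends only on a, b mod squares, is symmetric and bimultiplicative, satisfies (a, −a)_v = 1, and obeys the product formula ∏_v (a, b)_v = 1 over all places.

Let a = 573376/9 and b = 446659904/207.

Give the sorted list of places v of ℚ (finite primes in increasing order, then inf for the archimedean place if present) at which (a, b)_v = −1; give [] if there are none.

[2, 19]

Mod squares: a ≡ 31, b ≡ 555427. Check v ∈ {∞, 2, 3, 17, 19, 23, 31, 41}.
v=31: a=31^1·(≡16), b=31^1·(≡23) mod 31; (16|31)=+1, (23|31)=-1; (−1)^{1·1·15}·(+1)^1·(-1)^1 = +1.
v=3: a=3^-2·(≡1), b=3^-2·(≡1) mod 3; (1|3)=+1, (1|3)=+1; (−1)^{-2·-2·1}·(+1)^-2·(+1)^-2 = +1.
v=2: v_2(a)=6, v_2(b)=6; units ≡ 7, 3 (mod 8); ε·ε+αω+βω = 1·1+6·1+6·0 ≡ 1  ⇒  (a,b)_2 = -1.
v=∞: 31 > 0 and 555427 > 0  ⇒  (a,b)_∞ = +1.
v=41: a=41^0·(≡40), b=41^1·(≡17) mod 41; (40|41)=+1, (17|41)=-1; (−1)^{0·1·20}·(+1)^1·(-1)^0 = +1.
v=23: a=23^0·(≡1), b=23^-1·(≡20) mod 23; (1|23)=+1, (20|23)=-1; (−1)^{0·-1·11}·(+1)^-1·(-1)^0 = +1.
v=17: a=17^2·(≡7), b=17^2·(≡5) mod 17; (7|17)=-1, (5|17)=-1; (−1)^{2·2·8}·(-1)^2·(-1)^2 = +1.
v=19: a=19^0·(≡12), b=19^1·(≡9) mod 19; (12|19)=-1, (9|19)=+1; (−1)^{0·1·9}·(-1)^1·(+1)^0 = -1.
Ram(31, 555427) = {2, 19}; no ℚ_2-point on the conic.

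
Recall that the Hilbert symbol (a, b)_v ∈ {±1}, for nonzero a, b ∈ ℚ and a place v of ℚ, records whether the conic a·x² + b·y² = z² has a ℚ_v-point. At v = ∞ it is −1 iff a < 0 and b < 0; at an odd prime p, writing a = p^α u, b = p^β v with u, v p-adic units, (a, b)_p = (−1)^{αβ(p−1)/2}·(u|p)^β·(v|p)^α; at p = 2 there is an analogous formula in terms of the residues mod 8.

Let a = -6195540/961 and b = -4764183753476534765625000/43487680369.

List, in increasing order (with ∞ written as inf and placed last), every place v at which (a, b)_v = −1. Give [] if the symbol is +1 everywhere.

(a, b) ≡ (-9165, -311610) mod (ℚ^×)²; places V = {2, 3, 5, 7, 13, 17, 29, 31, 47, ∞}.
(a,b)_31: α=-2, u≡27; β=-6, v≡18 (mod 31); (27|31)=-1, (18|31)=+1; sign (−1)^0·-1^-6·+1^-2 = +1.
(a,b)_3: α=1, u≡2; β=7, v≡2 (mod 3); (2|3)=-1, (2|3)=-1; sign (−1)^1·-1^7·-1^1 = -1.
(a,b)_7: α=0, u≡3; β=-2, v≡2 (mod 7); (3|7)=-1, (2|7)=+1; sign (−1)^0·-1^-2·+1^0 = +1.
(a,b)_17: α=0, u≡16; β=3, v≡2 (mod 17); (16|17)=+1, (2|17)=+1; sign (−1)^0·+1^3·+1^0 = +1.
(a,b)_13: α=3, u≡12; β=1, v≡7 (mod 13); (12|13)=+1, (7|13)=-1; sign (−1)^0·+1^1·-1^3 = -1.
(a,b)_2: α=2, β=3; u≡3, v≡3 (mod 8); ε(u)ε(v)=1·1, αω(v)=2·1, βω(u)=3·1; sum ≡ 0  ⇒  +1.
(a,b)_29: α=0, u≡5; β=2, v≡28 (mod 29); (5|29)=+1, (28|29)=+1; sign (−1)^0·+1^2·+1^0 = +1.
(a,b)_∞: sgn(-9165)=−, sgn(-311610)=−, so -1.
(a,b)_5: α=1, u≡2; β=11, v≡2 (mod 5); (2|5)=-1, (2|5)=-1; sign (−1)^0·-1^11·-1^1 = +1.
(a,b)_47: α=1, u≡41; β=3, v≡19 (mod 47); (41|47)=-1, (19|47)=-1; sign (−1)^1·-1^3·-1^1 = -1.
|Ram(-9165, -311610)| = 4, even; anisotropic at {3, 13, 47, ∞}.

[3, 13, 47, inf]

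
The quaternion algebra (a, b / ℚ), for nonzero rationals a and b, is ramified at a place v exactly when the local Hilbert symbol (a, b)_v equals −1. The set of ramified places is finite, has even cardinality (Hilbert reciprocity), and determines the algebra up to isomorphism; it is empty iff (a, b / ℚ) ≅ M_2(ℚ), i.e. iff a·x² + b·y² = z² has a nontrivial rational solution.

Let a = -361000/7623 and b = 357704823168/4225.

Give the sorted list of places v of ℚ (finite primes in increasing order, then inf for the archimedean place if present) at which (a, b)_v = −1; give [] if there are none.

[5, 11]

Mod squares: a ≡ -70, b ≡ 22. Check v ∈ {∞, 2, 3, 5, 7, 11, 13, 19, 23}.
v=23: a=23^0·(≡10), b=23^2·(≡10) mod 23; (10|23)=-1, (10|23)=-1; (−1)^{0·2·11}·(-1)^2·(-1)^0 = +1.
v=∞: -70 < 0 and 22 > 0  ⇒  (a,b)_∞ = +1.
v=3: a=3^-2·(≡2), b=3^4·(≡1) mod 3; (2|3)=-1, (1|3)=+1; (−1)^{-2·4·1}·(-1)^4·(+1)^-2 = +1.
v=5: a=5^3·(≡4), b=5^-2·(≡2) mod 5; (4|5)=+1, (2|5)=-1; (−1)^{3·-2·2}·(+1)^-2·(-1)^3 = -1.
v=13: a=13^0·(≡2), b=13^-2·(≡9) mod 13; (2|13)=-1, (9|13)=+1; (−1)^{0·-2·6}·(-1)^-2·(+1)^0 = +1.
v=19: a=19^2·(≡16), b=19^0·(≡12) mod 19; (16|19)=+1, (12|19)=-1; (−1)^{2·0·9}·(+1)^0·(-1)^2 = +1.
v=7: a=7^-1·(≡1), b=7^2·(≡1) mod 7; (1|7)=+1, (1|7)=+1; (−1)^{-1·2·3}·(+1)^2·(+1)^-1 = +1.
v=11: a=11^-2·(≡8), b=11^3·(≡8) mod 11; (8|11)=-1, (8|11)=-1; (−1)^{-2·3·5}·(-1)^3·(-1)^-2 = -1.
v=2: v_2(a)=3, v_2(b)=7; units ≡ 5, 3 (mod 8); ε·ε+αω+βω = 0·1+3·1+7·1 ≡ 0  ⇒  (a,b)_2 = +1.
Ram(-70, 22) = {5, 11}; no ℚ_5-point on the conic.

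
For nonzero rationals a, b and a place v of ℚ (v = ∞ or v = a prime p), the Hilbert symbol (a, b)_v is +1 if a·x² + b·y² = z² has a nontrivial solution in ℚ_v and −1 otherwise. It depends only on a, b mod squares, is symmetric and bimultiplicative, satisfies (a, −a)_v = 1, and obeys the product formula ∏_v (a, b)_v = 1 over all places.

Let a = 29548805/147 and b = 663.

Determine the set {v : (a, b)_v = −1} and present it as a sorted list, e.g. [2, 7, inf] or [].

[2, 3, 5, 13]

(a, b) ≡ (15, 663) mod (ℚ^×)²; places V = {2, 3, 5, 7, 11, 13, 17, ∞}.
(a,b)_∞: sgn(15)=+, sgn(663)=+, so +1.
(a,b)_13: α=2, u≡2; β=1, v≡12 (mod 13); (2|13)=-1, (12|13)=+1; sign (−1)^0·-1^1·+1^2 = -1.
(a,b)_3: α=-1, u≡2; β=1, v≡2 (mod 3); (2|3)=-1, (2|3)=-1; sign (−1)^1·-1^1·-1^-1 = -1.
(a,b)_2: α=0, β=0; u≡7, v≡7 (mod 8); ε(u)ε(v)=1·1, αω(v)=0·0, βω(u)=0·0; sum ≡ 1  ⇒  -1.
(a,b)_7: α=-2, u≡2; β=0, v≡5 (mod 7); (2|7)=+1, (5|7)=-1; sign (−1)^0·+1^0·-1^-2 = +1.
(a,b)_11: α=2, u≡4; β=0, v≡3 (mod 11); (4|11)=+1, (3|11)=+1; sign (−1)^0·+1^0·+1^2 = +1.
(a,b)_17: α=2, u≡13; β=1, v≡5 (mod 17); (13|17)=+1, (5|17)=-1; sign (−1)^0·+1^1·-1^2 = +1.
(a,b)_5: α=1, u≡3; β=0, v≡3 (mod 5); (3|5)=-1, (3|5)=-1; sign (−1)^0·-1^0·-1^1 = -1.
|Ram(15, 663)| = 4, even; anisotropic at {2, 3, 5, 13}.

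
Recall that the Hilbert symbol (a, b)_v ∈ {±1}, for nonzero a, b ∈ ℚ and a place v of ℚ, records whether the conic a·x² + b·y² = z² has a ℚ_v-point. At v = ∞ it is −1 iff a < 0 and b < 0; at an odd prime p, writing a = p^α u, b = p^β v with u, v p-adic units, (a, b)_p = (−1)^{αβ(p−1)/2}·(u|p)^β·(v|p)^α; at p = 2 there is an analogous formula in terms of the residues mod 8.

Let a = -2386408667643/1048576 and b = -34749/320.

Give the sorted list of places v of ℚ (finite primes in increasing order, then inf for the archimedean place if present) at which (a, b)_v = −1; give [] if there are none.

(a, b) ≡ (-3, -2145) mod (ℚ^×)²; places V = {2, 3, 5, 7, 11, 13, ∞}.
(a,b)_∞: sgn(-3)=−, sgn(-2145)=−, so -1.
(a,b)_5: α=0, u≡2; β=-1, v≡4 (mod 5); (2|5)=-1, (4|5)=+1; sign (−1)^0·-1^-1·+1^0 = -1.
(a,b)_11: α=4, u≡8; β=1, v≡9 (mod 11); (8|11)=-1, (9|11)=+1; sign (−1)^0·-1^1·+1^4 = -1.
(a,b)_2: α=-20, β=-6; u≡5, v≡7 (mod 8); ε(u)ε(v)=0·1, αω(v)=-20·0, βω(u)=-6·1; sum ≡ 0  ⇒  +1.
(a,b)_13: α=2, u≡1; β=1, v≡12 (mod 13); (1|13)=+1, (12|13)=+1; sign (−1)^0·+1^1·+1^2 = +1.
(a,b)_3: α=9, u≡2; β=5, v≡2 (mod 3); (2|3)=-1, (2|3)=-1; sign (−1)^1·-1^5·-1^9 = -1.
(a,b)_7: α=2, u≡1; β=0, v≡4 (mod 7); (1|7)=+1, (4|7)=+1; sign (−1)^0·+1^0·+1^2 = +1.
(-3, -2145 / ℚ) ramifies at {3, 5, 11, ∞}: a division algebra.

[3, 5, 11, inf]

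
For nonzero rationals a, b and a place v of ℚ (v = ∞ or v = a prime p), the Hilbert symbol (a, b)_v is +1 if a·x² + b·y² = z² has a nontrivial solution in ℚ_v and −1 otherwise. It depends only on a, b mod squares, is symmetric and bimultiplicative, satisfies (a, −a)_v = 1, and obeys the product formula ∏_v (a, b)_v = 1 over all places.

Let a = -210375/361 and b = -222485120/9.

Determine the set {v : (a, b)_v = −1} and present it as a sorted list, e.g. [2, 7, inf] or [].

Mod squares: a ≡ -935, b ≡ -170. Check v ∈ {∞, 2, 3, 5, 11, 13, 17, 19}.
v=3: a=3^2·(≡1), b=3^-2·(≡1) mod 3; (1|3)=+1, (1|3)=+1; (−1)^{2·-2·1}·(+1)^-2·(+1)^2 = +1.
v=∞: -935 < 0 and -170 < 0  ⇒  (a,b)_∞ = -1.
v=19: a=19^-2·(≡12), b=19^0·(≡6) mod 19; (12|19)=-1, (6|19)=+1; (−1)^{-2·0·9}·(-1)^0·(+1)^-2 = +1.
v=5: a=5^3·(≡2), b=5^1·(≡4) mod 5; (2|5)=-1, (4|5)=+1; (−1)^{3·1·2}·(-1)^1·(+1)^3 = -1.
v=2: v_2(a)=0, v_2(b)=7; units ≡ 1, 3 (mod 8); ε·ε+αω+βω = 0·1+0·1+7·0 ≡ 0  ⇒  (a,b)_2 = +1.
v=11: a=11^1·(≡9), b=11^2·(≡2) mod 11; (9|11)=+1, (2|11)=-1; (−1)^{1·2·5}·(+1)^2·(-1)^1 = -1.
v=13: a=13^0·(≡3), b=13^2·(≡12) mod 13; (3|13)=+1, (12|13)=+1; (−1)^{0·2·6}·(+1)^2·(+1)^0 = +1.
v=17: a=17^1·(≡13), b=17^1·(≡10) mod 17; (13|17)=+1, (10|17)=-1; (−1)^{1·1·8}·(+1)^1·(-1)^1 = -1.
|Ram(-935, -170)| = 4, even; anisotropic at {5, 11, 17, ∞}.

[5, 11, 17, inf]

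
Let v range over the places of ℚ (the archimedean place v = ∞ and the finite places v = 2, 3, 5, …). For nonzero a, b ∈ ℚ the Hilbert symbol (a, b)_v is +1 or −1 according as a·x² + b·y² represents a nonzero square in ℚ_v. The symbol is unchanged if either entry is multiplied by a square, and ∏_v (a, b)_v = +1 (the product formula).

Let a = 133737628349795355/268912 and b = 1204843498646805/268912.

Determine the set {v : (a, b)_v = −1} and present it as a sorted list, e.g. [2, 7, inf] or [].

(a, b) ≡ (1765085, 143115) mod (ℚ^×)²; places V = {2, 3, 5, 7, 29, 37, 47, ∞}.
(a,b)_5: α=1, u≡3; β=1, v≡3 (mod 5); (3|5)=-1, (3|5)=-1; sign (−1)^0·-1^1·-1^1 = +1.
(a,b)_∞: sgn(1765085)=+, sgn(143115)=+, so +1.
(a,b)_2: α=-4, β=-4; u≡5, v≡3 (mod 8); ε(u)ε(v)=0·1, αω(v)=-4·1, βω(u)=-4·1; sum ≡ 0  ⇒  +1.
(a,b)_3: α=18, u≡2; β=17, v≡2 (mod 3); (2|3)=-1, (2|3)=-1; sign (−1)^0·-1^17·-1^18 = -1.
(a,b)_7: α=-5, u≡2; β=-5, v≡5 (mod 7); (2|7)=+1, (5|7)=-1; sign (−1)^1·+1^-5·-1^-5 = +1.
(a,b)_29: α=1, u≡7; β=1, v≡16 (mod 29); (7|29)=+1, (16|29)=+1; sign (−1)^0·+1^1·+1^1 = +1.
(a,b)_37: α=3, u≡26; β=2, v≡21 (mod 37); (26|37)=+1, (21|37)=+1; sign (−1)^0·+1^2·+1^3 = +1.
(a,b)_47: α=1, u≡27; β=1, v≡32 (mod 47); (27|47)=+1, (32|47)=+1; sign (−1)^1·+1^1·+1^1 = -1.
(1765085, 143115 / ℚ) ramifies at {3, 47}: a division algebra.

[3, 47]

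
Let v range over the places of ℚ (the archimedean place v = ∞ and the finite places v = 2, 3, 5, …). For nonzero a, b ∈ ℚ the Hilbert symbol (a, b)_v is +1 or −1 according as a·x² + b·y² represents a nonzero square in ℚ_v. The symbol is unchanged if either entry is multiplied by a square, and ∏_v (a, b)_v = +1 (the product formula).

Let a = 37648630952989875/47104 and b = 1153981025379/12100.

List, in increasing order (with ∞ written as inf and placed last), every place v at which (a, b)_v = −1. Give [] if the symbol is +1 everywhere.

(a, b) ≡ (340170, 51) mod (ℚ^×)²; places V = {2, 3, 5, 7, 11, 13, 17, 19, 23, 29, ∞}.
(a,b)_∞: sgn(340170)=+, sgn(51)=+, so +1.
(a,b)_7: α=2, u≡3; β=2, v≡4 (mod 7); (3|7)=-1, (4|7)=+1; sign (−1)^0·-1^2·+1^2 = +1.
(a,b)_13: α=2, u≡1; β=2, v≡9 (mod 13); (1|13)=+1, (9|13)=+1; sign (−1)^0·+1^2·+1^2 = +1.
(a,b)_3: α=5, u≡2; β=3, v≡2 (mod 3); (2|3)=-1, (2|3)=-1; sign (−1)^1·-1^3·-1^5 = -1.
(a,b)_17: α=1, u≡4; β=1, v≡10 (mod 17); (4|17)=+1, (10|17)=-1; sign (−1)^0·+1^1·-1^1 = -1.
(a,b)_19: α=2, u≡8; β=2, v≡15 (mod 19); (8|19)=-1, (15|19)=-1; sign (−1)^0·-1^2·-1^2 = +1.
(a,b)_5: α=3, u≡1; β=-2, v≡1 (mod 5); (1|5)=+1, (1|5)=+1; sign (−1)^0·+1^-2·+1^3 = +1.
(a,b)_2: α=-11, β=-2; u≡5, v≡3 (mod 8); ε(u)ε(v)=0·1, αω(v)=-11·1, βω(u)=-2·1; sum ≡ 1  ⇒  -1.
(a,b)_23: α=-1, u≡12; β=0, v≡11 (mod 23); (12|23)=+1, (11|23)=-1; sign (−1)^0·+1^0·-1^-1 = -1.
(a,b)_11: α=0, u≡8; β=-2, v≡6 (mod 11); (8|11)=-1, (6|11)=-1; sign (−1)^0·-1^-2·-1^0 = +1.
(a,b)_29: α=3, u≡26; β=2, v≡13 (mod 29); (26|29)=-1, (13|29)=+1; sign (−1)^0·-1^2·+1^3 = +1.
|Ram(340170, 51)| = 4, even; anisotropic at {2, 3, 17, 23}.

[2, 3, 17, 23]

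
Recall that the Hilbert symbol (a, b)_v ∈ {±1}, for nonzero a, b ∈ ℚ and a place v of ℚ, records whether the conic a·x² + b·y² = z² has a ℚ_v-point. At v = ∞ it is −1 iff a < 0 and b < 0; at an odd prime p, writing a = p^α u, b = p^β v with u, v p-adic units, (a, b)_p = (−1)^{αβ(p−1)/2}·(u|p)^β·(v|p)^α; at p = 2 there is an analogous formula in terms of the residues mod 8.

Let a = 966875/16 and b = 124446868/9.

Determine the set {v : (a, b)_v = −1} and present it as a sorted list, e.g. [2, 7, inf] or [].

[7, 13]

(a, b) ≡ (1547, 13) mod (ℚ^×)²; places V = {2, 3, 5, 7, 13, 17, ∞}.
(a,b)_2: α=-4, β=2; u≡3, v≡5 (mod 8); ε(u)ε(v)=1·0, αω(v)=-4·1, βω(u)=2·1; sum ≡ 0  ⇒  +1.
(a,b)_5: α=4, u≡2; β=0, v≡2 (mod 5); (2|5)=-1, (2|5)=-1; sign (−1)^0·-1^0·-1^4 = +1.
(a,b)_∞: sgn(1547)=+, sgn(13)=+, so +1.
(a,b)_17: α=1, u≡7; β=2, v≡4 (mod 17); (7|17)=-1, (4|17)=+1; sign (−1)^0·-1^2·+1^1 = +1.
(a,b)_7: α=1, u≡4; β=2, v≡3 (mod 7); (4|7)=+1, (3|7)=-1; sign (−1)^0·+1^2·-1^1 = -1.
(a,b)_13: α=1, u≡5; β=3, v≡9 (mod 13); (5|13)=-1, (9|13)=+1; sign (−1)^0·-1^3·+1^1 = -1.
(a,b)_3: α=0, u≡2; β=-2, v≡1 (mod 3); (2|3)=-1, (1|3)=+1; sign (−1)^0·-1^-2·+1^0 = +1.
|Ram(1547, 13)| = 2, even; anisotropic at {7, 13}.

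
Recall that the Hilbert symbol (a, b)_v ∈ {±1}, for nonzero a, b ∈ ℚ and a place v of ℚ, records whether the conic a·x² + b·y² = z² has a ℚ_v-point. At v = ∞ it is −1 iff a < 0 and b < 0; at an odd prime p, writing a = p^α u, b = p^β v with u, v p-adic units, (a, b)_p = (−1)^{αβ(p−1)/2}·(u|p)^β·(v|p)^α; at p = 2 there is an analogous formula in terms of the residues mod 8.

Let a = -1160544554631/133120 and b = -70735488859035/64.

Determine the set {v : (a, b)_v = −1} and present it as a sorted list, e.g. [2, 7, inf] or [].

(a, b) ≡ (-3233230, -19635) mod (ℚ^×)²; places V = {2, 3, 5, 7, 11, 13, 17, 19, 23, ∞}.
(a,b)_3: α=6, u≡2; β=11, v≡1 (mod 3); (2|3)=-1, (1|3)=+1; sign (−1)^0·-1^11·+1^6 = -1.
(a,b)_2: α=-11, β=-6; u≡1, v≡5 (mod 8); ε(u)ε(v)=0·0, αω(v)=-11·1, βω(u)=-6·0; sum ≡ 1  ⇒  -1.
(a,b)_23: α=2, u≡8; β=0, v≡20 (mod 23); (8|23)=+1, (20|23)=-1; sign (−1)^0·+1^0·-1^2 = +1.
(a,b)_11: α=3, u≡9; β=1, v≡10 (mod 11); (9|11)=+1, (10|11)=-1; sign (−1)^1·+1^1·-1^3 = +1.
(a,b)_5: α=-1, u≡1; β=1, v≡2 (mod 5); (1|5)=+1, (2|5)=-1; sign (−1)^0·+1^1·-1^-1 = -1.
(a,b)_17: α=1, u≡11; β=1, v≡8 (mod 17); (11|17)=-1, (8|17)=+1; sign (−1)^0·-1^1·+1^1 = -1.
(a,b)_19: α=1, u≡8; β=2, v≡4 (mod 19); (8|19)=-1, (4|19)=+1; sign (−1)^0·-1^2·+1^1 = +1.
(a,b)_13: α=-1, u≡5; β=2, v≡7 (mod 13); (5|13)=-1, (7|13)=-1; sign (−1)^0·-1^2·-1^-1 = -1.
(a,b)_∞: sgn(-3233230)=−, sgn(-19635)=−, so -1.
(a,b)_7: α=1, u≡3; β=1, v≡4 (mod 7); (3|7)=-1, (4|7)=+1; sign (−1)^1·-1^1·+1^1 = +1.
Ram(-3233230, -19635) = {2, 3, 5, 13, 17, ∞}; no ℚ_2-point on the conic.

[2, 3, 5, 13, 17, inf]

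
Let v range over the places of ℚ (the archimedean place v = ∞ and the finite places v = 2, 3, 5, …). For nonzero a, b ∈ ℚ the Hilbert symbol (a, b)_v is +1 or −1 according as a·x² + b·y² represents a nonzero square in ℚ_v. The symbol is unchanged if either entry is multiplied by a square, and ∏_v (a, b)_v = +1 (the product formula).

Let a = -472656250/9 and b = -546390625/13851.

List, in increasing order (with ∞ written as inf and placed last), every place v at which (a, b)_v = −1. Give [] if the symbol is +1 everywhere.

(a, b) ≡ (-10, -19) mod (ℚ^×)²; places V = {2, 3, 5, 11, 17, 19, ∞}.
(a,b)_17: α=0, u≡6; β=2, v≡1 (mod 17); (6|17)=-1, (1|17)=+1; sign (−1)^0·-1^2·+1^0 = +1.
(a,b)_2: α=1, β=0; u≡3, v≡5 (mod 8); ε(u)ε(v)=1·0, αω(v)=1·1, βω(u)=0·1; sum ≡ 1  ⇒  -1.
(a,b)_5: α=9, u≡2; β=6, v≡1 (mod 5); (2|5)=-1, (1|5)=+1; sign (−1)^0·-1^6·+1^9 = +1.
(a,b)_11: α=2, u≡9; β=2, v≡9 (mod 11); (9|11)=+1, (9|11)=+1; sign (−1)^0·+1^2·+1^2 = +1.
(a,b)_∞: sgn(-10)=−, sgn(-19)=−, so -1.
(a,b)_3: α=-2, u≡2; β=-6, v≡2 (mod 3); (2|3)=-1, (2|3)=-1; sign (−1)^0·-1^-6·-1^-2 = +1.
(a,b)_19: α=0, u≡9; β=-1, v≡10 (mod 19); (9|19)=+1, (10|19)=-1; sign (−1)^0·+1^-1·-1^0 = +1.
Ram(-10, -19) = {2, ∞}; no ℚ_2-point on the conic.

[2, inf]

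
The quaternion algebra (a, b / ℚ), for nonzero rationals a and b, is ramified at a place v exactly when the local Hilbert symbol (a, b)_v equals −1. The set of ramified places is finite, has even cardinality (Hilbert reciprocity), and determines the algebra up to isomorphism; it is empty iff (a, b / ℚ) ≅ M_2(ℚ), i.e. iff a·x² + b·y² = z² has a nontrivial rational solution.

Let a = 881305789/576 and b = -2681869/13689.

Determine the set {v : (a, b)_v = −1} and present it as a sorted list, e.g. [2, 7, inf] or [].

(a, b) ≡ (3049501, -7429) mod (ℚ^×)²; places V = {2, 3, 7, 13, 17, 19, 23, 31, 47, ∞}.
(a,b)_∞: sgn(3049501)=+, sgn(-7429)=−, so +1.
(a,b)_47: α=1, u≡33; β=0, v≡39 (mod 47); (33|47)=-1, (39|47)=-1; sign (−1)^0·-1^0·-1^1 = -1.
(a,b)_2: α=-6, β=0; u≡5, v≡3 (mod 8); ε(u)ε(v)=0·1, αω(v)=-6·1, βω(u)=0·1; sum ≡ 0  ⇒  +1.
(a,b)_7: α=1, u≡5; β=0, v≡5 (mod 7); (5|7)=-1, (5|7)=-1; sign (−1)^0·-1^0·-1^1 = -1.
(a,b)_13: α=1, u≡7; β=-2, v≡6 (mod 13); (7|13)=-1, (6|13)=-1; sign (−1)^0·-1^-2·-1^1 = -1.
(a,b)_31: α=1, u≡1; β=0, v≡26 (mod 31); (1|31)=+1, (26|31)=-1; sign (−1)^0·+1^0·-1^1 = -1.
(a,b)_19: α=0, u≡7; β=3, v≡3 (mod 19); (7|19)=+1, (3|19)=-1; sign (−1)^0·+1^3·-1^0 = +1.
(a,b)_3: α=-2, u≡1; β=-4, v≡2 (mod 3); (1|3)=+1, (2|3)=-1; sign (−1)^0·+1^-4·-1^-2 = +1.
(a,b)_23: α=1, u≡11; β=1, v≡19 (mod 23); (11|23)=-1, (19|23)=-1; sign (−1)^1·-1^1·-1^1 = -1.
(a,b)_17: α=2, u≡5; β=1, v≡5 (mod 17); (5|17)=-1, (5|17)=-1; sign (−1)^0·-1^1·-1^2 = -1.
|Ram(3049501, -7429)| = 6, even; anisotropic at {7, 13, 17, 23, 31, 47}.

[7, 13, 17, 23, 31, 47]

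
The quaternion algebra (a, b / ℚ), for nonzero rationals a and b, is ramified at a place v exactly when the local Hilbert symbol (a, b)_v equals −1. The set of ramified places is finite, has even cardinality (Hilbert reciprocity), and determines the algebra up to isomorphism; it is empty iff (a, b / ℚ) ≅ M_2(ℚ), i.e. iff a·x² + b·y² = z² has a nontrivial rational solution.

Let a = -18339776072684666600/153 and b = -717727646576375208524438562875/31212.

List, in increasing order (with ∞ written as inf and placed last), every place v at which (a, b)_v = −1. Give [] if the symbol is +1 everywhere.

Mod squares: a ≡ -8602, b ≡ -3705. Check v ∈ {∞, 2, 3, 5, 7, 11, 13, 17, 19, 23}.
v=17: a=17^-1·(≡13), b=17^-2·(≡15) mod 17; (13|17)=+1, (15|17)=+1; (−1)^{-1·-2·8}·(+1)^-2·(+1)^-1 = +1.
v=∞: -8602 < 0 and -3705 < 0  ⇒  (a,b)_∞ = -1.
v=11: a=11^5·(≡6), b=11^8·(≡2) mod 11; (6|11)=-1, (2|11)=-1; (−1)^{5·8·5}·(-1)^8·(-1)^5 = -1.
v=19: a=19^2·(≡7), b=19^3·(≡13) mod 19; (7|19)=+1, (13|19)=-1; (−1)^{2·3·9}·(+1)^3·(-1)^2 = +1.
v=2: v_2(a)=3, v_2(b)=-2; units ≡ 3, 7 (mod 8); ε·ε+αω+βω = 1·1+3·0+-2·1 ≡ 1  ⇒  (a,b)_2 = -1.
v=7: a=7^4·(≡1), b=7^6·(≡6) mod 7; (1|7)=+1, (6|7)=-1; (−1)^{4·6·3}·(+1)^6·(-1)^4 = +1.
v=3: a=3^-2·(≡2), b=3^-3·(≡1) mod 3; (2|3)=-1, (1|3)=+1; (−1)^{-2·-3·1}·(-1)^-3·(+1)^-2 = -1.
v=23: a=23^1·(≡22), b=23^2·(≡21) mod 23; (22|23)=-1, (21|23)=-1; (−1)^{1·2·11}·(-1)^2·(-1)^1 = -1.
v=13: a=13^4·(≡9), b=13^7·(≡3) mod 13; (9|13)=+1, (3|13)=+1; (−1)^{4·7·6}·(+1)^7·(+1)^4 = +1.
v=5: a=5^2·(≡2), b=5^3·(≡1) mod 5; (2|5)=-1, (1|5)=+1; (−1)^{2·3·2}·(-1)^3·(+1)^2 = -1.
|Ram(-8602, -3705)| = 6, even; anisotropic at {2, 3, 5, 11, 23, ∞}.

[2, 3, 5, 11, 23, inf]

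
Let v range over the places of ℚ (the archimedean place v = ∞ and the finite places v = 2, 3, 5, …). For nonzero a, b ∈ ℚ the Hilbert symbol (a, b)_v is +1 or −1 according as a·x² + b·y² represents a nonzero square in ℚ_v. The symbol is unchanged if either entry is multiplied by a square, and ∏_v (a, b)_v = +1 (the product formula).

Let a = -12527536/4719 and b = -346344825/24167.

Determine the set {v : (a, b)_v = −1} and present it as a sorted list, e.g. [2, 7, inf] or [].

[11, 13, 19, inf]

Mod squares: a ≡ -741, b ≡ -8151. Check v ∈ {∞, 2, 3, 5, 7, 11, 13, 17, 19, 29}.
v=29: a=29^2·(≡6), b=29^2·(≡12) mod 29; (6|29)=+1, (12|29)=-1; (−1)^{2·2·14}·(+1)^2·(-1)^2 = +1.
v=7: a=7^2·(≡4), b=7^0·(≡2) mod 7; (4|7)=+1, (2|7)=+1; (−1)^{2·0·3}·(+1)^0·(+1)^2 = +1.
v=∞: -741 < 0 and -8151 < 0  ⇒  (a,b)_∞ = -1.
v=13: a=13^-1·(≡8), b=13^-3·(≡4) mod 13; (8|13)=-1, (4|13)=+1; (−1)^{-1·-3·6}·(-1)^-3·(+1)^-1 = -1.
v=5: a=5^0·(≡1), b=5^2·(≡1) mod 5; (1|5)=+1, (1|5)=+1; (−1)^{0·2·2}·(+1)^2·(+1)^0 = +1.
v=3: a=3^-1·(≡2), b=3^1·(≡1) mod 3; (2|3)=-1, (1|3)=+1; (−1)^{-1·1·1}·(-1)^1·(+1)^-1 = +1.
v=19: a=19^1·(≡10), b=19^1·(≡18) mod 19; (10|19)=-1, (18|19)=-1; (−1)^{1·1·9}·(-1)^1·(-1)^1 = -1.
v=2: v_2(a)=4, v_2(b)=0; units ≡ 3, 1 (mod 8); ε·ε+αω+βω = 1·0+4·0+0·1 ≡ 0  ⇒  (a,b)_2 = +1.
v=11: a=11^-2·(≡2), b=11^-1·(≡8) mod 11; (2|11)=-1, (8|11)=-1; (−1)^{-2·-1·5}·(-1)^-1·(-1)^-2 = -1.
v=17: a=17^0·(≡7), b=17^2·(≡16) mod 17; (7|17)=-1, (16|17)=+1; (−1)^{0·2·8}·(-1)^2·(+1)^0 = +1.
(-741, -8151 / ℚ) ramifies at {11, 13, 19, ∞}: a division algebra.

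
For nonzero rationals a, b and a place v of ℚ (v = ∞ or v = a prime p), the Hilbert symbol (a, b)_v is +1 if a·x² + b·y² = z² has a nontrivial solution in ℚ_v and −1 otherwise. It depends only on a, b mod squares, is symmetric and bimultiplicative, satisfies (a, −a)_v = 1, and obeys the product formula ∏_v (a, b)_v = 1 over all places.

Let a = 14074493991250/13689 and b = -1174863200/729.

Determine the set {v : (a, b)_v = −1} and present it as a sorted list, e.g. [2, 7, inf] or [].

[2, 11, 17, 41]

Mod squares: a ≡ 946, b ≡ -59942. Check v ∈ {∞, 2, 3, 5, 7, 11, 13, 17, 41, 43}.
v=11: a=11^1·(≡9), b=11^0·(≡2) mod 11; (9|11)=+1, (2|11)=-1; (−1)^{1·0·5}·(+1)^0·(-1)^1 = -1.
v=17: a=17^2·(≡7), b=17^1·(≡5) mod 17; (7|17)=-1, (5|17)=-1; (−1)^{2·1·8}·(-1)^1·(-1)^2 = -1.
v=3: a=3^-4·(≡1), b=3^-6·(≡1) mod 3; (1|3)=+1, (1|3)=+1; (−1)^{-4·-6·1}·(+1)^-6·(+1)^-4 = +1.
v=41: a=41^2·(≡27), b=41^1·(≡6) mod 41; (27|41)=-1, (6|41)=-1; (−1)^{2·1·20}·(-1)^1·(-1)^2 = -1.
v=5: a=5^4·(≡4), b=5^2·(≡3) mod 5; (4|5)=+1, (3|5)=-1; (−1)^{4·2·2}·(+1)^2·(-1)^4 = +1.
v=13: a=13^-2·(≡10), b=13^0·(≡9) mod 13; (10|13)=+1, (9|13)=+1; (−1)^{-2·0·6}·(+1)^0·(+1)^-2 = +1.
v=43: a=43^1·(≡20), b=43^1·(≡14) mod 43; (20|43)=-1, (14|43)=+1; (−1)^{1·1·21}·(-1)^1·(+1)^1 = +1.
v=∞: 946 > 0 and -59942 < 0  ⇒  (a,b)_∞ = +1.
v=2: v_2(a)=1, v_2(b)=5; units ≡ 1, 5 (mod 8); ε·ε+αω+βω = 0·0+1·1+5·0 ≡ 1  ⇒  (a,b)_2 = -1.
v=7: a=7^2·(≡1), b=7^2·(≡6) mod 7; (1|7)=+1, (6|7)=-1; (−1)^{2·2·3}·(+1)^2·(-1)^2 = +1.
(946, -59942 / ℚ) ramifies at {2, 11, 17, 41}: a division algebra.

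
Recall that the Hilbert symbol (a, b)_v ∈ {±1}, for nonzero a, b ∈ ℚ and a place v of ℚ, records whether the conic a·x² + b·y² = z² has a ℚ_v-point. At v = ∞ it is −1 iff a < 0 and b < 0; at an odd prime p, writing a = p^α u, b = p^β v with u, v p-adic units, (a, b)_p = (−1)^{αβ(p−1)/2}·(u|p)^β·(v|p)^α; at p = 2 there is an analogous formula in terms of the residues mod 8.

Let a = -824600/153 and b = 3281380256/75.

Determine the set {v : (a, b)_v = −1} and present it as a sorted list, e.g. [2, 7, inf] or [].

Mod squares: a ≡ -140182, b ≡ 34782. Check v ∈ {∞, 2, 3, 5, 7, 11, 17, 19, 31}.
v=17: a=17^-1·(≡4), b=17^1·(≡12) mod 17; (4|17)=+1, (12|17)=-1; (−1)^{-1·1·8}·(+1)^1·(-1)^-1 = -1.
v=2: v_2(a)=3, v_2(b)=5; units ≡ 5, 7 (mod 8); ε·ε+αω+βω = 0·1+3·0+5·1 ≡ 1  ⇒  (a,b)_2 = -1.
v=19: a=19^1·(≡15), b=19^2·(≡18) mod 19; (15|19)=-1, (18|19)=-1; (−1)^{1·2·9}·(-1)^2·(-1)^1 = -1.
v=7: a=7^1·(≡4), b=7^2·(≡6) mod 7; (4|7)=+1, (6|7)=-1; (−1)^{1·2·3}·(+1)^2·(-1)^1 = -1.
v=5: a=5^2·(≡2), b=5^-2·(≡2) mod 5; (2|5)=-1, (2|5)=-1; (−1)^{2·-2·2}·(-1)^-2·(-1)^2 = +1.
v=31: a=31^1·(≡1), b=31^1·(≡11) mod 31; (1|31)=+1, (11|31)=-1; (−1)^{1·1·15}·(+1)^1·(-1)^1 = +1.
v=3: a=3^-2·(≡2), b=3^-1·(≡2) mod 3; (2|3)=-1, (2|3)=-1; (−1)^{-2·-1·1}·(-1)^-1·(-1)^-2 = -1.
v=∞: -140182 < 0 and 34782 > 0  ⇒  (a,b)_∞ = +1.
v=11: a=11^0·(≡7), b=11^1·(≡5) mod 11; (7|11)=-1, (5|11)=+1; (−1)^{0·1·5}·(-1)^1·(+1)^0 = -1.
(-140182, 34782 / ℚ) ramifies at {2, 3, 7, 11, 17, 19}: a division algebra.

[2, 3, 7, 11, 17, 19]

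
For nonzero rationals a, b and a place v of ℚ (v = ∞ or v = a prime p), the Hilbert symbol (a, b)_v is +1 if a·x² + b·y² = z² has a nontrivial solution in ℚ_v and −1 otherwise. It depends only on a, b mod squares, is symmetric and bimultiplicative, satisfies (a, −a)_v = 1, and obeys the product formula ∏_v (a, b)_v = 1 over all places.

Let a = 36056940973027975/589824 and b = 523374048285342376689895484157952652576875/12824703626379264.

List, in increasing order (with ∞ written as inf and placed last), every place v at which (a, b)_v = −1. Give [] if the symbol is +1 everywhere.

(a, b) ≡ (676039, 323323) mod (ℚ^×)²; places V = {2, 3, 5, 7, 11, 13, 17, 19, 23, ∞}.
(a,b)_11: α=2, u≡4; β=5, v≡1 (mod 11); (4|11)=+1, (1|11)=+1; sign (−1)^0·+1^5·+1^2 = +1.
(a,b)_17: α=3, u≡15; β=7, v≡13 (mod 17); (15|17)=+1, (13|17)=+1; sign (−1)^0·+1^7·+1^3 = +1.
(a,b)_5: α=2, u≡1; β=4, v≡2 (mod 5); (1|5)=+1, (2|5)=-1; sign (−1)^0·+1^4·-1^2 = +1.
(a,b)_19: α=3, u≡3; β=9, v≡2 (mod 19); (3|19)=-1, (2|19)=-1; sign (−1)^1·-1^9·-1^3 = -1.
(a,b)_13: α=3, u≡4; β=9, v≡5 (mod 13); (4|13)=+1, (5|13)=-1; sign (−1)^0·+1^9·-1^3 = -1.
(a,b)_7: α=1, u≡3; β=1, v≡5 (mod 7); (3|7)=-1, (5|7)=-1; sign (−1)^1·-1^1·-1^1 = -1.
(a,b)_2: α=-16, β=-44; u≡7, v≡3 (mod 8); ε(u)ε(v)=1·1, αω(v)=-16·1, βω(u)=-44·0; sum ≡ 1  ⇒  -1.
(a,b)_23: α=1, u≡15; β=2, v≡6 (mod 23); (15|23)=-1, (6|23)=+1; sign (−1)^0·-1^2·+1^1 = +1.
(a,b)_∞: sgn(676039)=+, sgn(323323)=+, so +1.
(a,b)_3: α=-2, u≡1; β=-6, v≡1 (mod 3); (1|3)=+1, (1|3)=+1; sign (−1)^0·+1^-6·+1^-2 = +1.
|Ram(676039, 323323)| = 4, even; anisotropic at {2, 7, 13, 19}.

[2, 7, 13, 19]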